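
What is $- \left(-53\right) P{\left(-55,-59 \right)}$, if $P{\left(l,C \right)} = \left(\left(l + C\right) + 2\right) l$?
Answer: $326480$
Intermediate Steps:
$P{\left(l,C \right)} = l \left(2 + C + l\right)$ ($P{\left(l,C \right)} = \left(\left(C + l\right) + 2\right) l = \left(2 + C + l\right) l = l \left(2 + C + l\right)$)
$- \left(-53\right) P{\left(-55,-59 \right)} = - \left(-53\right) \left(- 55 \left(2 - 59 - 55\right)\right) = - \left(-53\right) \left(\left(-55\right) \left(-112\right)\right) = - \left(-53\right) 6160 = \left(-1\right) \left(-326480\right) = 326480$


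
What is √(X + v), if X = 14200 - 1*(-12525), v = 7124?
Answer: 3*√3761 ≈ 183.98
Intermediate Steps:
X = 26725 (X = 14200 + 12525 = 26725)
√(X + v) = √(26725 + 7124) = √33849 = 3*√3761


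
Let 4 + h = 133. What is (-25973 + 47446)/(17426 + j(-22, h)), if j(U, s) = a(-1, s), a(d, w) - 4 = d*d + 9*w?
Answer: 21473/18592 ≈ 1.1550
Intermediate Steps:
h = 129 (h = -4 + 133 = 129)
a(d, w) = 4 + d² + 9*w (a(d, w) = 4 + (d*d + 9*w) = 4 + (d² + 9*w) = 4 + d² + 9*w)
j(U, s) = 5 + 9*s (j(U, s) = 4 + (-1)² + 9*s = 4 + 1 + 9*s = 5 + 9*s)
(-25973 + 47446)/(17426 + j(-22, h)) = (-25973 + 47446)/(17426 + (5 + 9*129)) = 21473/(17426 + (5 + 1161)) = 21473/(17426 + 1166) = 21473/18592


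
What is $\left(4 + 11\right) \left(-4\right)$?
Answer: $-60$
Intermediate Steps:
$\left(4 + 11\right) \left(-4\right) = 15 \left(-4\right) = -60$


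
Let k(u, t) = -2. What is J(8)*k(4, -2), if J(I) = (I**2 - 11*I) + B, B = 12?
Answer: 24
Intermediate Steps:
J(I) = 12 + I**2 - 11*I (J(I) = (I**2 - 11*I) + 12 = 12 + I**2 - 11*I)
J(8)*k(4, -2) = (12 + 8**2 - 11*8)*(-2) = (12 + 64 - 88)*(-2) = -12*(-2) = 24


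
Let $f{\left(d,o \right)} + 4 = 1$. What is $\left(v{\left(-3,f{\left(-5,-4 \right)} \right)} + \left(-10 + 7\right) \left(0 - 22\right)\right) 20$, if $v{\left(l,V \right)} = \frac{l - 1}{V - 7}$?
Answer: $1328$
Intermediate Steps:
$f{\left(d,o \right)} = -3$ ($f{\left(d,o \right)} = -4 + 1 = -3$)
$v{\left(l,V \right)} = \frac{-1 + l}{-7 + V}$
$\left(v{\left(-3,f{\left(-5,-4 \right)} \right)} + \left(-10 + 7\right) \left(0 - 22\right)\right) 20 = \left(\frac{-1 - 3}{-7 - 3} + \left(-10 + 7\right) \left(0 - 22\right)\right) 20 = \left(\frac{1}{-10} \left(-4\right) - -66\right) 20 = \left(\left(- \frac{1}{10}\right) \left(-4\right) + 66\right) 20 = \left(\frac{2}{5} + 66\right) 20 = \frac{332}{5} \cdot 20 = 1328$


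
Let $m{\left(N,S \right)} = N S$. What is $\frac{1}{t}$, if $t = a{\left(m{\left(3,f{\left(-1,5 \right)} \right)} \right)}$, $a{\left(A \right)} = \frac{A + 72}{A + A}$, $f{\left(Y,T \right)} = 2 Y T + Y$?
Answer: $- \frac{22}{13} \approx -1.6923$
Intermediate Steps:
$f{\left(Y,T \right)} = Y + 2 T Y$ ($f{\left(Y,T \right)} = 2 T Y + Y = Y + 2 T Y$)
$a{\left(A \right)} = \frac{72 + A}{2 A}$
$t = - \frac{13}{22}$ ($t = \frac{72 + 3 \left(- (1 + 2 \cdot 5)\right)}{2 \cdot 3 \left(- (1 + 2 \cdot 5)\right)} = \frac{72 + 3 \left(- (1 + 10)\right)}{2 \cdot 3 \left(- (1 + 10)\right)} = \frac{72 + 3 \left(\left(-1\right) 11\right)}{2 \cdot 3 \left(\left(-1\right) 11\right)} = \frac{72 + 3 \left(-11\right)}{2 \cdot 3 \left(-11\right)} = \frac{72 - 33}{2 \left(-33\right)} = \frac{1}{2} \left(- \frac{1}{33}\right) 39 = - \frac{13}{22} \approx -0.59091$)
$\frac{1}{t} = \frac{1}{- \frac{13}{22}} = - \frac{22}{13}$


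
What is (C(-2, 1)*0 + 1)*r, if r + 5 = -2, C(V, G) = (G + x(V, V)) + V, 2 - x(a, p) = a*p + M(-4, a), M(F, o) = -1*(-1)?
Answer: -7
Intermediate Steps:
M(F, o) = 1
x(a, p) = 1 - a*p (x(a, p) = 2 - (a*p + 1) = 2 - (1 + a*p) = 2 + (-1 - a*p) = 1 - a*p)
C(V, G) = 1 + G + V - V² (C(V, G) = (G + (1 - V*V)) + V = (G + (1 - V²)) + V = (1 + G - V²) + V = 1 + G + V - V²)
r = -7 (r = -5 - 2 = -7)
(C(-2, 1)*0 + 1)*r = ((1 + 1 - 2 - 1*(-2)²)*0 + 1)*(-7) = ((1 + 1 - 2 - 1*4)*0 + 1)*(-7) = ((1 + 1 - 2 - 4)*0 + 1)*(-7) = (-4*0 + 1)*(-7) = (0 + 1)*(-7) = 1*(-7) = -7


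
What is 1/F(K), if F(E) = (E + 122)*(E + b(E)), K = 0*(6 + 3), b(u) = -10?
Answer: -1/1220 ≈ -0.00081967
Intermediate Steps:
K = 0 (K = 0*9 = 0)
F(E) = (-10 + E)*(122 + E) (F(E) = (E + 122)*(E - 10) = (122 + E)*(-10 + E) = (-10 + E)*(122 + E))
1/F(K) = 1/(-1220 + 0**2 + 112*0) = 1/(-1220 + 0 + 0) = 1/(-1220) = -1/1220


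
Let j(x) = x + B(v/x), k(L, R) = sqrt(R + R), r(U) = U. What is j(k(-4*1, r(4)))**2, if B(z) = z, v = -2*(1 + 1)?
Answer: 2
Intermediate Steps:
k(L, R) = sqrt(2)*sqrt(R) (k(L, R) = sqrt(2*R) = sqrt(2)*sqrt(R))
v = -4 (v = -2*2 = -4)
j(x) = x - 4/x
j(k(-4*1, r(4)))**2 = (sqrt(2)*sqrt(4) - 4*sqrt(2)/4)**2 = (sqrt(2)*2 - 4*sqrt(2)/4)**2 = (2*sqrt(2) - 4*sqrt(2)/4)**2 = (2*sqrt(2) - sqrt(2))**2 = (sqrt(2))**2 = 2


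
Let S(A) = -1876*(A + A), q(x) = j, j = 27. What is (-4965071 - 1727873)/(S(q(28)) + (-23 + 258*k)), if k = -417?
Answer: 6692944/208913 ≈ 32.037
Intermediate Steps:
q(x) = 27
S(A) = -3752*A
(-4965071 - 1727873)/(S(q(28)) + (-23 + 258*k)) = (-4965071 - 1727873)/(-3752*27 + (-23 + 258*(-417))) = -6692944/(-101304 + (-23 - 107586)) = -6692944/(-101304 - 107609) = -6692944/(-208913) = -6692944*(-1/208913) = 6692944/208913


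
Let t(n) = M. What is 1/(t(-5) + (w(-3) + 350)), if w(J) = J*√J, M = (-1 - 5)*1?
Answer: 344/118363 + 3*I*√3/118363 ≈ 0.0029063 + 4.39e-5*I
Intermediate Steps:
M = -6 (M = -6*1 = -6)
t(n) = -6
w(J) = J^(3/2)
1/(t(-5) + (w(-3) + 350)) = 1/(-6 + ((-3)^(3/2) + 350)) = 1/(-6 + (-3*I*√3 + 350)) = 1/(-6 + (350 - 3*I*√3)) = 1/(344 - 3*I*√3)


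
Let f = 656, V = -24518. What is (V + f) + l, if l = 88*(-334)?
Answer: -53254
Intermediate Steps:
l = -29392
(V + f) + l = (-24518 + 656) - 29392 = -23862 - 29392 = -53254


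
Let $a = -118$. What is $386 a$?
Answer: $-45548$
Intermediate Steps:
$386 a = 386 \left(-118\right) = -45548$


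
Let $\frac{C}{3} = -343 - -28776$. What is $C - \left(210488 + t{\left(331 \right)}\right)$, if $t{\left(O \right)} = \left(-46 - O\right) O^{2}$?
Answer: $41179308$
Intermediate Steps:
$C = 85299$ ($C = 3 \left(-343 - -28776\right) = 3 \left(-343 + 28776\right) = 3 \cdot 28433 = 85299$)
$t{\left(O \right)} = O^{2} \left(-46 - O\right)$
$C - \left(210488 + t{\left(331 \right)}\right) = 85299 - \left(210488 + 331^{2} \left(-46 - 331\right)\right) = 85299 - \left(210488 + 109561 \left(-46 - 331\right)\right) = 85299 - \left(210488 + 109561 \left(-377\right)\right) = 85299 - -41094009 = 85299 + \left(-210488 + 41304497\right) = 85299 + 41094009 = 41179308$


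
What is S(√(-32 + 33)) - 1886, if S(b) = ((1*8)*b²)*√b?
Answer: -1878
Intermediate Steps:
S(b) = 8*b^(5/2) (S(b) = (8*b²)*√b = 8*b^(5/2))
S(√(-32 + 33)) - 1886 = 8*(√(-32 + 33))^(5/2) - 1886 = 8*(√1)^(5/2) - 1886 = 8*1^(5/2) - 1886 = 8*1 - 1886 = 8 - 1886 = -1878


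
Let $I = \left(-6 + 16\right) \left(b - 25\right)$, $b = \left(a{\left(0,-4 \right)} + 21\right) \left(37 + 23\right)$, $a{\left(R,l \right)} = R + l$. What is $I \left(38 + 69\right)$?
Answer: $1064650$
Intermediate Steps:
$b = 1020$ ($b = \left(\left(0 - 4\right) + 21\right) \left(37 + 23\right) = \left(-4 + 21\right) 60 = 17 \cdot 60 = 1020$)
$I = 9950$ ($I = \left(-6 + 16\right) \left(1020 - 25\right) = 10 \cdot 995 = 9950$)
$I \left(38 + 69\right) = 9950 \left(38 + 69\right) = 9950 \cdot 107 = 1064650$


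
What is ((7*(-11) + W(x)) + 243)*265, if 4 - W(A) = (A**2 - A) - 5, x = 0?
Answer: 46375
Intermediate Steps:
W(A) = 9 + A - A**2 (W(A) = 4 - ((A**2 - A) - 5) = 4 - (-5 + A**2 - A) = 4 + (5 + A - A**2) = 9 + A - A**2)
((7*(-11) + W(x)) + 243)*265 = ((7*(-11) + (9 + 0 - 1*0**2)) + 243)*265 = ((-77 + (9 + 0 - 1*0)) + 243)*265 = ((-77 + (9 + 0 + 0)) + 243)*265 = ((-77 + 9) + 243)*265 = (-68 + 243)*265 = 175*265 = 46375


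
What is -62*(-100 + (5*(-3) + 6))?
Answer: 6758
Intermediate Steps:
-62*(-100 + (5*(-3) + 6)) = -62*(-100 + (-15 + 6)) = -62*(-100 - 9) = -62*(-109) = 6758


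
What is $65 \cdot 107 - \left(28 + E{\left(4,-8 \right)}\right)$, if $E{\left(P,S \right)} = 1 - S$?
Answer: $6918$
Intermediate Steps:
$65 \cdot 107 - \left(28 + E{\left(4,-8 \right)}\right) = 65 \cdot 107 - \left(29 + 8\right) = 6955 - 37 = 6918$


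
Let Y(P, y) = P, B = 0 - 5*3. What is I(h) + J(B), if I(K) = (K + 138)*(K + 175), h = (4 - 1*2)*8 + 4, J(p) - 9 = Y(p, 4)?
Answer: 30804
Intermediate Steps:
B = -15 (B = 0 - 15 = -15)
J(p) = 9 + p
h = 20 (h = (4 - 2)*8 + 4 = 2*8 + 4 = 16 + 4 = 20)
I(K) = (138 + K)*(175 + K)
I(h) + J(B) = (24150 + 20² + 313*20) + (9 - 15) = (24150 + 400 + 6260) - 6 = 30810 - 6 = 30804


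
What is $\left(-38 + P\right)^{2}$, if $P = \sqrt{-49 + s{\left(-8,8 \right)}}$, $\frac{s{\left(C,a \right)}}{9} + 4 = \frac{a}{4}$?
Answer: $\left(38 - i \sqrt{67}\right)^{2} \approx 1377.0 - 622.09 i$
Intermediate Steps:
$s{\left(C,a \right)} = -36 + \frac{9 a}{4}$ ($s{\left(C,a \right)} = -36 + 9 \frac{a}{4} = -36 + \frac{9 a}{4}$)
$P = i \sqrt{67}$ ($P = \sqrt{-49 + \left(-36 + \frac{9}{4} \cdot 8\right)} = \sqrt{-49 + \left(-36 + 18\right)} = \sqrt{-49 - 18} = \sqrt{-67} = i \sqrt{67} \approx 8.1853 i$)
$\left(-38 + P\right)^{2} = \left(-38 + i \sqrt{67}\right)^{2}$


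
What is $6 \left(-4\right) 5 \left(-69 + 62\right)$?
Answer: $840$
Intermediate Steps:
$6 \left(-4\right) 5 \left(-69 + 62\right) = \left(-24\right) 5 \left(-7\right) = \left(-120\right) \left(-7\right) = 840$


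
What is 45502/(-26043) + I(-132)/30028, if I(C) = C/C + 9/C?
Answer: -60117630701/34408844976 ≈ -1.7472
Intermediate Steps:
I(C) = 1 + 9/C
45502/(-26043) + I(-132)/30028 = 45502/(-26043) + ((9 - 132)/(-132))/30028 = 45502*(-1/26043) - 1/132*(-123)*(1/30028) = -45502/26043 + (41/44)*(1/30028) = -45502/26043 + 41/1321232 = -60117630701/34408844976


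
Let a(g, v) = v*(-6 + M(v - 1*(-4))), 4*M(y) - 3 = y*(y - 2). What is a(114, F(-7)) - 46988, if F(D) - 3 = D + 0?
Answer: -46967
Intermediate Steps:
F(D) = 3 + D (F(D) = 3 + (D + 0) = 3 + D)
M(y) = 3/4 + y*(-2 + y)/4 (M(y) = 3/4 + (y*(y - 2))/4 = 3/4 + (y*(-2 + y))/4 = 3/4 + y*(-2 + y)/4)
a(g, v) = v*(-29/4 - v/2 + (4 + v)**2/4) (a(g, v) = v*(-6 + (3/4 - (v - 1*(-4))/2 + (v - 1*(-4))**2/4)) = v*(-6 + (3/4 - (v + 4)/2 + (v + 4)**2/4)) = v*(-6 + (3/4 - (4 + v)/2 + (4 + v)**2/4)) = v*(-6 + (3/4 + (-2 - v/2) + (4 + v)**2/4)) = v*(-6 + (-5/4 - v/2 + (4 + v)**2/4)) = v*(-29/4 - v/2 + (4 + v)**2/4))
a(114, F(-7)) - 46988 = (3 - 7)*(-13 + (3 - 7)**2 + 6*(3 - 7))/4 - 46988 = (1/4)*(-4)*(-13 + (-4)**2 + 6*(-4)) - 46988 = (1/4)*(-4)*(-13 + 16 - 24) - 46988 = (1/4)*(-4)*(-21) - 46988 = 21 - 46988 = -46967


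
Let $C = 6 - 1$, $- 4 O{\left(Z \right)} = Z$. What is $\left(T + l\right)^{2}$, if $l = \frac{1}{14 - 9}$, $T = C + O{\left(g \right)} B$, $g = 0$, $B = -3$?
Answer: $\frac{676}{25} \approx 27.04$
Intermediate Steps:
$O{\left(Z \right)} = - \frac{Z}{4}$
$C = 5$
$T = 5$ ($T = 5 + \left(- \frac{1}{4}\right) 0 \left(-3\right) = 5 + 0 \left(-3\right) = 5 + 0 = 5$)
$l = \frac{1}{5}$ ($l = \frac{1}{14 - 9} = \frac{1}{5} \approx 0.2$)
$\left(T + l\right)^{2} = \left(5 + \frac{1}{5}\right)^{2} = \left(\frac{26}{5}\right)^{2} = \frac{676}{25}$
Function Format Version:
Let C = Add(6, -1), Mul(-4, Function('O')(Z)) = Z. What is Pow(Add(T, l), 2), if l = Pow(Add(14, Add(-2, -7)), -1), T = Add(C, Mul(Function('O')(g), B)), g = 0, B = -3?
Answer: Rational(676, 25) ≈ 27.040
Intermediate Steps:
Function('O')(Z) = Mul(Rational(-1, 4), Z)
C = 5
T = 5 (T = Add(5, Mul(Mul(Rational(-1, 4), 0), -3)) = Add(5, Mul(0, -3)) = Add(5, 0) = 5)
l = Rational(1, 5) (l = Pow(Add(14, -9), -1) = Pow(5, -1) = Rational(1, 5) ≈ 0.20000)
Pow(Add(T, l), 2) = Pow(Add(5, Rational(1, 5)), 2) = Pow(Rational(26, 5), 2) = Rational(676, 25)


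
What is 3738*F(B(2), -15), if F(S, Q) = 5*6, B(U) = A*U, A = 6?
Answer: 112140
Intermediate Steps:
B(U) = 6*U
F(S, Q) = 30
3738*F(B(2), -15) = 3738*30 = 112140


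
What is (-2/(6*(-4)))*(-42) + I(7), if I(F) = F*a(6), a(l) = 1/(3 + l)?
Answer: -49/18 ≈ -2.7222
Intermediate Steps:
I(F) = F/9 (I(F) = F/(3 + 6) = F/9)
(-2/(6*(-4)))*(-42) + I(7) = (-2/(6*(-4)))*(-42) + (⅑)*7 = (-2/(-24))*(-42) + 7/9 = -1/24*(-2)*(-42) + 7/9 = (1/12)*(-42) + 7/9 = -7/2 + 7/9 = -49/18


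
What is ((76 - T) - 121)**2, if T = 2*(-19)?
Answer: 49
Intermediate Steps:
T = -38
((76 - T) - 121)**2 = ((76 - 1*(-38)) - 121)**2 = ((76 + 38) - 121)**2 = (114 - 121)**2 = (-7)**2 = 49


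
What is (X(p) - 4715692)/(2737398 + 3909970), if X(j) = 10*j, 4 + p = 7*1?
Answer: -336833/474812 ≈ -0.70940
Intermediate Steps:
p = 3 (p = -4 + 7*1 = -4 + 7 = 3)
(X(p) - 4715692)/(2737398 + 3909970) = (10*3 - 4715692)/(2737398 + 3909970) = (30 - 4715692)/6647368 = -4715662*1/6647368 = -336833/474812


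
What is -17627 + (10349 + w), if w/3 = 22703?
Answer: 60831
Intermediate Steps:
w = 68109 (w = 3*22703 = 68109)
-17627 + (10349 + w) = -17627 + (10349 + 68109) = -17627 + 78458 = 60831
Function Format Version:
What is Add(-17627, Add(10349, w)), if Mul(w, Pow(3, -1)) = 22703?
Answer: 60831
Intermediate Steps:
w = 68109 (w = Mul(3, 22703) = 68109)
Add(-17627, Add(10349, w)) = Add(-17627, Add(10349, 68109)) = Add(-17627, 78458) = 60831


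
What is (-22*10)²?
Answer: 48400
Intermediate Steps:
(-22*10)² = (-220)² = 48400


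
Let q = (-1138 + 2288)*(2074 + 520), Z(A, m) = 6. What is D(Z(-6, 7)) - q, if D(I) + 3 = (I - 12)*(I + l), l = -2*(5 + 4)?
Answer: -2983031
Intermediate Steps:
l = -18 (l = -2*9 = -18)
D(I) = -3 + (-18 + I)*(-12 + I) (D(I) = -3 + (I - 12)*(I - 18) = -3 + (-12 + I)*(-18 + I) = -3 + (-18 + I)*(-12 + I))
q = 2983100 (q = 1150*2594 = 2983100)
D(Z(-6, 7)) - q = (213 + 6**2 - 30*6) - 1*2983100 = (213 + 36 - 180) - 2983100 = 69 - 2983100 = -2983031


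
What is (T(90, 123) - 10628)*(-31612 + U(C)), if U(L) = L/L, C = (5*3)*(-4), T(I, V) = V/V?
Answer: 335930097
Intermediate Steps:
T(I, V) = 1
C = -60 (C = 15*(-4) = -60)
U(L) = 1
(T(90, 123) - 10628)*(-31612 + U(C)) = (1 - 10628)*(-31612 + 1) = -10627*(-31611) = 335930097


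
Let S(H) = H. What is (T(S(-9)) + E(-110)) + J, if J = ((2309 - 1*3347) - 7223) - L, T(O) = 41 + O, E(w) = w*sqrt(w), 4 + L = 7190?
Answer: -15415 - 110*I*sqrt(110) ≈ -15415.0 - 1153.7*I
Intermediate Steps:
L = 7186 (L = -4 + 7190 = 7186)
E(w) = w**(3/2)
J = -15447 (J = ((2309 - 1*3347) - 7223) - 1*7186 = ((2309 - 3347) - 7223) - 7186 = (-1038 - 7223) - 7186 = -8261 - 7186 = -15447)
(T(S(-9)) + E(-110)) + J = ((41 - 9) + (-110)**(3/2)) - 15447 = (32 - 110*I*sqrt(110)) - 15447 = -15415 - 110*I*sqrt(110)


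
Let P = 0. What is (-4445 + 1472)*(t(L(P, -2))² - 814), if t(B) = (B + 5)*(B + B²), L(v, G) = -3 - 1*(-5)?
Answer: -2824350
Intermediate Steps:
L(v, G) = 2 (L(v, G) = -3 + 5 = 2)
t(B) = (5 + B)*(B + B²)
(-4445 + 1472)*(t(L(P, -2))² - 814) = (-4445 + 1472)*((2*(5 + 2² + 6*2))² - 814) = -2973*((2*(5 + 4 + 12))² - 814) = -2973*((2*21)² - 814) = -2973*(42² - 814) = -2973*(1764 - 814) = -2973*950 = -2824350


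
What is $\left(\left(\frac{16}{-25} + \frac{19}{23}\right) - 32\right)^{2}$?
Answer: $\frac{334633849}{330625} \approx 1012.1$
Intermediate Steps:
$\left(\left(\frac{16}{-25} + \frac{19}{23}\right) - 32\right)^{2} = \left(\left(16 \left(- \frac{1}{25}\right) + 19 \cdot \frac{1}{23}\right) - 32\right)^{2} = \left(\left(- \frac{16}{25} + \frac{19}{23}\right) - 32\right)^{2} = \left(\frac{107}{575} - 32\right)^{2} = \left(- \frac{18293}{575}\right)^{2} = \frac{334633849}{330625}$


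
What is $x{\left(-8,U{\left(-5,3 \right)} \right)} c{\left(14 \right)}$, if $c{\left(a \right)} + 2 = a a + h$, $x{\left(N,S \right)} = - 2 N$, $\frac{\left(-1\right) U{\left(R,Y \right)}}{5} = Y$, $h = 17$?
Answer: $3376$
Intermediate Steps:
$U{\left(R,Y \right)} = - 5 Y$
$c{\left(a \right)} = 15 + a^{2}$ ($c{\left(a \right)} = -2 + \left(a a + 17\right) = -2 + \left(a^{2} + 17\right) = -2 + \left(17 + a^{2}\right) = 15 + a^{2}$)
$x{\left(-8,U{\left(-5,3 \right)} \right)} c{\left(14 \right)} = \left(-2\right) \left(-8\right) \left(15 + 14^{2}\right) = 16 \left(15 + 196\right) = 16 \cdot 211 = 3376$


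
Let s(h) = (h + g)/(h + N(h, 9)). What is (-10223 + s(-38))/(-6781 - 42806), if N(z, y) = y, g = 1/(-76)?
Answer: 22528603/109289748 ≈ 0.20614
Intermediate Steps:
g = -1/76 ≈ -0.013158
s(h) = (-1/76 + h)/(9 + h) (s(h) = (h - 1/76)/(h + 9) = (-1/76 + h)/(9 + h))
(-10223 + s(-38))/(-6781 - 42806) = (-10223 + (-1/76 - 38)/(9 - 38))/(-6781 - 42806) = (-10223 - 2889/76/(-29))/(-49587) = (-10223 - 1/29*(-2889/76))*(-1/49587) = (-10223 + 2889/2204)*(-1/49587) = -22528603/2204*(-1/49587) = 22528603/109289748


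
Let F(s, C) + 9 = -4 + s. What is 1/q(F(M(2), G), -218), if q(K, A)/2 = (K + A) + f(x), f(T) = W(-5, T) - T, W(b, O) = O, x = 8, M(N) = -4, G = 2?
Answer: -1/470 ≈ -0.0021277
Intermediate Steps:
F(s, C) = -13 + s (F(s, C) = -9 + (-4 + s) = -13 + s)
f(T) = 0 (f(T) = T - T = 0)
q(K, A) = 2*A + 2*K (q(K, A) = 2*((K + A) + 0) = 2*((A + K) + 0) = 2*(A + K) = 2*A + 2*K)
1/q(F(M(2), G), -218) = 1/(2*(-218) + 2*(-13 - 4)) = 1/(-436 + 2*(-17)) = 1/(-436 - 34) = 1/(-470) = -1/470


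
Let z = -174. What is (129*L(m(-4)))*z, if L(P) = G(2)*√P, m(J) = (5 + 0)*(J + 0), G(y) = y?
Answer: -89784*I*√5 ≈ -2.0076e+5*I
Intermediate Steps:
m(J) = 5*J
L(P) = 2*√P
(129*L(m(-4)))*z = (129*(2*√(5*(-4))))*(-174) = (129*(2*√(-20)))*(-174) = (129*(2*(2*I*√5)))*(-174) = (129*(4*I*√5))*(-174) = (516*I*√5)*(-174) = -89784*I*√5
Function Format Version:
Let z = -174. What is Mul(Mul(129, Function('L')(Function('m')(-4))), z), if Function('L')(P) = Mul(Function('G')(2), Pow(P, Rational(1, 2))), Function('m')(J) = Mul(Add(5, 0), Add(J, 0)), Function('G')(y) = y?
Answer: Mul(-89784, I, Pow(5, Rational(1, 2))) ≈ Mul(-2.0076e+5, I)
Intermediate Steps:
Function('m')(J) = Mul(5, J)
Function('L')(P) = Mul(2, Pow(P, Rational(1, 2)))
Mul(Mul(129, Function('L')(Function('m')(-4))), z) = Mul(Mul(129, Mul(2, Pow(Mul(5, -4), Rational(1, 2)))), -174) = Mul(Mul(129, Mul(2, Pow(-20, Rational(1, 2)))), -174) = Mul(Mul(129, Mul(2, Mul(2, I, Pow(5, Rational(1, 2))))), -174) = Mul(Mul(129, Mul(4, I, Pow(5, Rational(1, 2)))), -174) = Mul(Mul(516, I, Pow(5, Rational(1, 2))), -174) = Mul(-89784, I, Pow(5, Rational(1, 2)))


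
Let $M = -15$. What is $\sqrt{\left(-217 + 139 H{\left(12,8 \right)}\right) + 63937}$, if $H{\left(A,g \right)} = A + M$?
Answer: $\sqrt{63303} \approx 251.6$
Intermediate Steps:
$H{\left(A,g \right)} = -15 + A$ ($H{\left(A,g \right)} = A - 15 = -15 + A$)
$\sqrt{\left(-217 + 139 H{\left(12,8 \right)}\right) + 63937} = \sqrt{\left(-217 + 139 \left(-15 + 12\right)\right) + 63937} = \sqrt{\left(-217 + 139 \left(-3\right)\right) + 63937} = \sqrt{\left(-217 - 417\right) + 63937} = \sqrt{-634 + 63937} = \sqrt{63303}$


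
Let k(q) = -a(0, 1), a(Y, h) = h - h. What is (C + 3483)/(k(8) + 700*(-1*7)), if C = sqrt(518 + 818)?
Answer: -3483/4900 - sqrt(334)/2450 ≈ -0.71828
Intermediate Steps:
a(Y, h) = 0
C = 2*sqrt(334) (C = sqrt(1336) = 2*sqrt(334) ≈ 36.551)
k(q) = 0 (k(q) = -1*0 = 0)
(C + 3483)/(k(8) + 700*(-1*7)) = (2*sqrt(334) + 3483)/(0 + 700*(-1*7)) = (3483 + 2*sqrt(334))/(0 + 700*(-7)) = (3483 + 2*sqrt(334))/(0 - 4900) = (3483 + 2*sqrt(334))/(-4900) = (3483 + 2*sqrt(334))*(-1/4900) = -3483/4900 - sqrt(334)/2450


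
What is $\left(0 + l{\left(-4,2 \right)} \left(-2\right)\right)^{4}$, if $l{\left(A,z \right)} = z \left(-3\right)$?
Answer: $20736$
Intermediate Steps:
$l{\left(A,z \right)} = - 3 z$
$\left(0 + l{\left(-4,2 \right)} \left(-2\right)\right)^{4} = \left(0 + \left(-3\right) 2 \left(-2\right)\right)^{4} = \left(0 - -12\right)^{4} = \left(0 + 12\right)^{4} = 12^{4} = 20736$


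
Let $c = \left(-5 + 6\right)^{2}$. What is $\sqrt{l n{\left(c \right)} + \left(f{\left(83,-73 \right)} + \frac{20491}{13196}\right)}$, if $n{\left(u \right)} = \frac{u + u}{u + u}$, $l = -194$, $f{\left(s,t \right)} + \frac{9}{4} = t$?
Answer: $\frac{i \sqrt{2913455767}}{3299} \approx 16.361 i$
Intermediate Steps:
$c = 1$ ($c = 1^{2} = 1$)
$f{\left(s,t \right)} = - \frac{9}{4} + t$
$n{\left(u \right)} = 1$ ($n{\left(u \right)} = \frac{2 u}{2 u} = 2 u \frac{1}{2 u} = 1$)
$\sqrt{l n{\left(c \right)} + \left(f{\left(83,-73 \right)} + \frac{20491}{13196}\right)} = \sqrt{\left(-194\right) 1 + \left(\left(- \frac{9}{4} - 73\right) + \frac{20491}{13196}\right)} = \sqrt{-194 + \left(- \frac{301}{4} + 20491 \cdot \frac{1}{13196}\right)} = \sqrt{-194 + \left(- \frac{301}{4} + \frac{20491}{13196}\right)} = \sqrt{-194 - \frac{243127}{3299}} = \sqrt{- \frac{883133}{3299}} = \frac{i \sqrt{2913455767}}{3299}$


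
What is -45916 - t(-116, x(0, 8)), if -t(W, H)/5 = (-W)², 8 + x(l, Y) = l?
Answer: 21364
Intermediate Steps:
x(l, Y) = -8 + l
t(W, H) = -5*W²
-45916 - t(-116, x(0, 8)) = -45916 - (-5)*(-116)² = -45916 - (-5)*13456 = -45916 - 1*(-67280) = -45916 + 67280 = 21364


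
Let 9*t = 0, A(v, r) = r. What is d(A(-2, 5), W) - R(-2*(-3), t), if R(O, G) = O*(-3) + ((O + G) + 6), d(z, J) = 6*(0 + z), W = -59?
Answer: 36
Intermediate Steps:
t = 0 (t = (⅑)*0 = 0)
d(z, J) = 6*z
R(O, G) = 6 + G - 2*O (R(O, G) = -3*O + ((G + O) + 6) = -3*O + (6 + G + O) = 6 + G - 2*O)
d(A(-2, 5), W) - R(-2*(-3), t) = 6*5 - (6 + 0 - (-4)*(-3)) = 30 - (6 + 0 - 2*6) = 30 - (6 + 0 - 12) = 30 - 1*(-6) = 30 + 6 = 36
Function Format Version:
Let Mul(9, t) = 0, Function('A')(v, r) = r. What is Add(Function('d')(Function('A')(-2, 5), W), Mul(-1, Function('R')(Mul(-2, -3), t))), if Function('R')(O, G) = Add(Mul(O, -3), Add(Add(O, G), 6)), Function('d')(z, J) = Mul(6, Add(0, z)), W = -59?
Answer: 36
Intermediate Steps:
t = 0 (t = Mul(Rational(1, 9), 0) = 0)
Function('d')(z, J) = Mul(6, z)
Function('R')(O, G) = Add(6, G, Mul(-2, O)) (Function('R')(O, G) = Add(Mul(-3, O), Add(Add(G, O), 6)) = Add(Mul(-3, O), Add(6, G, O)) = Add(6, G, Mul(-2, O)))
Add(Function('d')(Function('A')(-2, 5), W), Mul(-1, Function('R')(Mul(-2, -3), t))) = Add(Mul(6, 5), Mul(-1, Add(6, 0, Mul(-2, Mul(-2, -3))))) = Add(30, Mul(-1, Add(6, 0, Mul(-2, 6)))) = Add(30, Mul(-1, Add(6, 0, -12))) = Add(30, Mul(-1, -6)) = Add(30, 6) = 36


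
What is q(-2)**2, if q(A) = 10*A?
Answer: 400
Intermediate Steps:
q(-2)**2 = (10*(-2))**2 = (-20)**2 = 400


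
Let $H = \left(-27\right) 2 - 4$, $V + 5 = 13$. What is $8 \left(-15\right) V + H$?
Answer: $-1018$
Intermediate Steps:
$V = 8$ ($V = -5 + 13 = 8$)
$H = -58$ ($H = -54 - 4 = -58$)
$8 \left(-15\right) V + H = 8 \left(-15\right) 8 - 58 = \left(-120\right) 8 - 58 = -960 - 58 = -1018$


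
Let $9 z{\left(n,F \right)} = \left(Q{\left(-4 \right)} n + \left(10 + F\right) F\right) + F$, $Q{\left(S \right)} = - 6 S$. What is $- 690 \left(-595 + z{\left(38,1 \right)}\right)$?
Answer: $339710$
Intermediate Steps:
$z{\left(n,F \right)} = \frac{F}{9} + \frac{8 n}{3} + \frac{F \left(10 + F\right)}{9}$ ($z{\left(n,F \right)} = \frac{\left(\left(-6\right) \left(-4\right) n + \left(10 + F\right) F\right) + F}{9} = \frac{\left(24 n + F \left(10 + F\right)\right) + F}{9} = \frac{F + 24 n + F \left(10 + F\right)}{9} = \frac{F}{9} + \frac{8 n}{3} + \frac{F \left(10 + F\right)}{9}$)
$- 690 \left(-595 + z{\left(38,1 \right)}\right) = - 690 \left(-595 + \left(\frac{1^{2}}{9} + \frac{8}{3} \cdot 38 + \frac{11}{9} \cdot 1\right)\right) = - 690 \left(-595 + \left(\frac{1}{9} \cdot 1 + \frac{304}{3} + \frac{11}{9}\right)\right) = - 690 \left(-595 + \left(\frac{1}{9} + \frac{304}{3} + \frac{11}{9}\right)\right) = - 690 \left(-595 + \frac{308}{3}\right) = \left(-690\right) \left(- \frac{1477}{3}\right) = 339710$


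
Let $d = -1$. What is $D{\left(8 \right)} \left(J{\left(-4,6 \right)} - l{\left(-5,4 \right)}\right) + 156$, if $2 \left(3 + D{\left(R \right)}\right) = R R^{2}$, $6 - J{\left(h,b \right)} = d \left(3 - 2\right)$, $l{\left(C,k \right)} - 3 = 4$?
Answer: $156$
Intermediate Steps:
$l{\left(C,k \right)} = 7$ ($l{\left(C,k \right)} = 3 + 4 = 7$)
$J{\left(h,b \right)} = 7$ ($J{\left(h,b \right)} = 6 - - (3 - 2) = 6 - \left(-1\right) 1 = 6 - -1 = 6 + 1 = 7$)
$D{\left(R \right)} = -3 + \frac{R^{3}}{2}$ ($D{\left(R \right)} = -3 + \frac{R R^{2}}{2} = -3 + \frac{R^{3}}{2}$)
$D{\left(8 \right)} \left(J{\left(-4,6 \right)} - l{\left(-5,4 \right)}\right) + 156 = \left(-3 + \frac{8^{3}}{2}\right) \left(7 - 7\right) + 156 = \left(-3 + \frac{1}{2} \cdot 512\right) \left(7 - 7\right) + 156 = \left(-3 + 256\right) 0 + 156 = 253 \cdot 0 + 156 = 0 + 156 = 156$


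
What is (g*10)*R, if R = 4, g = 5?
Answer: 200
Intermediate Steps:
(g*10)*R = (5*10)*4 = 50*4 = 200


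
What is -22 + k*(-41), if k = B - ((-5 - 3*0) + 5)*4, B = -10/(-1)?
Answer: -432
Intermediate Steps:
B = 10 (B = -1*(-10) = 10)
k = 10 (k = 10 - ((-5 - 3*0) + 5)*4 = 10 - ((-5 + 0) + 5)*4 = 10 - (-5 + 5)*4 = 10 - 0*4 = 10 - 1*0 = 10 + 0 = 10)
-22 + k*(-41) = -22 + 10*(-41) = -22 - 410 = -432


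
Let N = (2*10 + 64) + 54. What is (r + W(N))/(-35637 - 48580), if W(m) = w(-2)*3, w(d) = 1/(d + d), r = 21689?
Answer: -86753/336868 ≈ -0.25753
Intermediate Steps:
w(d) = 1/(2*d)
N = 138 (N = (20 + 64) + 54 = 84 + 54 = 138)
W(m) = -3/4 (W(m) = ((1/2)/(-2))*3 = ((1/2)*(-1/2))*3 = -1/4*3 = -3/4)
(r + W(N))/(-35637 - 48580) = (21689 - 3/4)/(-35637 - 48580) = (86753/4)/(-84217) = (86753/4)*(-1/84217) = -86753/336868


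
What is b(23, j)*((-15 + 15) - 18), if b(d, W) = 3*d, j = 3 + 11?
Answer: -1242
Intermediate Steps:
j = 14
b(23, j)*((-15 + 15) - 18) = (3*23)*((-15 + 15) - 18) = 69*(0 - 18) = 69*(-18) = -1242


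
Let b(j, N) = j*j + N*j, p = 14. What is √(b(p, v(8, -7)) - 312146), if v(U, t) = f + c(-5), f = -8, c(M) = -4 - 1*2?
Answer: I*√312146 ≈ 558.7*I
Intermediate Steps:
c(M) = -6 (c(M) = -4 - 2 = -6)
v(U, t) = -14 (v(U, t) = -8 - 6 = -14)
b(j, N) = j² + N*j
√(b(p, v(8, -7)) - 312146) = √(14*(-14 + 14) - 312146) = √(14*0 - 312146) = √(0 - 312146) = √(-312146) = I*√312146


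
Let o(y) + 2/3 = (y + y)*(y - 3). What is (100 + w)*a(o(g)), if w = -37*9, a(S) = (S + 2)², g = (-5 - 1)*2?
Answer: -273788048/9 ≈ -3.0421e+7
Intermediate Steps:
g = -12 (g = -6*2 = -12)
o(y) = -⅔ + 2*y*(-3 + y) (o(y) = -⅔ + (y + y)*(y - 3) = -⅔ + (2*y)*(-3 + y) = -⅔ + 2*y*(-3 + y))
a(S) = (2 + S)²
w = -333
(100 + w)*a(o(g)) = (100 - 333)*(2 + (-⅔ - 6*(-12) + 2*(-12)²))² = -233*(2 + (-⅔ + 72 + 2*144))² = -233*(2 + (-⅔ + 72 + 288))² = -233*(2 + 1078/3)² = -233*(1084/3)² = -233*1175056/9 = -273788048/9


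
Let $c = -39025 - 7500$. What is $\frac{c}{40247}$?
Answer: $- \frac{46525}{40247} \approx -1.156$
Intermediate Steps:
$c = -46525$ ($c = -39025 - 7500 = -46525$)
$\frac{c}{40247} = - \frac{46525}{40247}$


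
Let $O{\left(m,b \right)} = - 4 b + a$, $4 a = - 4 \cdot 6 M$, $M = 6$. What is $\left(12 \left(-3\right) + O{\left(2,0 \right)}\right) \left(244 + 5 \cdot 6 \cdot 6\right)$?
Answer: $-30528$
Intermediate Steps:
$a = -36$ ($a = \frac{\left(-1\right) 4 \cdot 6 \cdot 6}{4} = \frac{\left(-1\right) 24 \cdot 6}{4} = \frac{\left(-1\right) 144}{4} = \frac{1}{4} \left(-144\right) = -36$)
$O{\left(m,b \right)} = -36 - 4 b$ ($O{\left(m,b \right)} = - 4 b - 36 = -36 - 4 b$)
$\left(12 \left(-3\right) + O{\left(2,0 \right)}\right) \left(244 + 5 \cdot 6 \cdot 6\right) = \left(12 \left(-3\right) - 36\right) \left(244 + 5 \cdot 6 \cdot 6\right) = \left(-36 + \left(-36 + 0\right)\right) \left(244 + 30 \cdot 6\right) = \left(-36 - 36\right) \left(244 + 180\right) = \left(-72\right) 424 = -30528$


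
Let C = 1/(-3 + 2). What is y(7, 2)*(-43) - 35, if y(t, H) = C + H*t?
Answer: -594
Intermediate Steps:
C = -1 (C = 1/(-1) = -1)
y(t, H) = -1 + H*t
y(7, 2)*(-43) - 35 = (-1 + 2*7)*(-43) - 35 = (-1 + 14)*(-43) - 35 = 13*(-43) - 35 = -559 - 35 = -594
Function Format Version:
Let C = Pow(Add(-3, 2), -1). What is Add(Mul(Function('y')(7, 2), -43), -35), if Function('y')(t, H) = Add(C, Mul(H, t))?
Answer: -594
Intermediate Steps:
C = -1 (C = Pow(-1, -1) = -1)
Function('y')(t, H) = Add(-1, Mul(H, t))
Add(Mul(Function('y')(7, 2), -43), -35) = Add(Mul(Add(-1, Mul(2, 7)), -43), -35) = Add(Mul(Add(-1, 14), -43), -35) = Add(Mul(13, -43), -35) = Add(-559, -35) = -594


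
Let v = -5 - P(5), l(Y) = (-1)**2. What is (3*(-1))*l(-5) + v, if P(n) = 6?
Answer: -14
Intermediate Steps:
l(Y) = 1
v = -11 (v = -5 - 1*6 = -5 - 6 = -11)
(3*(-1))*l(-5) + v = (3*(-1))*1 - 11 = -3*1 - 11 = -3 - 11 = -14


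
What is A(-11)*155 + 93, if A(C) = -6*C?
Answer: 10323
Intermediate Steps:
A(-11)*155 + 93 = -6*(-11)*155 + 93 = 66*155 + 93 = 10230 + 93 = 10323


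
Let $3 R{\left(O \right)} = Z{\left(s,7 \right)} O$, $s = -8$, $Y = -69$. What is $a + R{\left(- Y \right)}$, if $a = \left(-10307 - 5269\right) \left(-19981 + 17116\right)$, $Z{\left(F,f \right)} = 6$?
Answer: $44625378$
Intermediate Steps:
$a = 44625240$ ($a = \left(-15576\right) \left(-2865\right) = 44625240$)
$R{\left(O \right)} = 2 O$ ($R{\left(O \right)} = \frac{6 O}{3} = 2 O$)
$a + R{\left(- Y \right)} = 44625240 + 2 \left(\left(-1\right) \left(-69\right)\right) = 44625240 + 2 \cdot 69 = 44625240 + 138 = 44625378$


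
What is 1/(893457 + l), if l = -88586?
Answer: 1/804871 ≈ 1.2424e-6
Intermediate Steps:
1/(893457 + l) = 1/(893457 - 88586) = 1/804871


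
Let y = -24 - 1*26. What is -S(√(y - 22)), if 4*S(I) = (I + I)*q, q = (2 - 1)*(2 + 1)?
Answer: -9*I*√2 ≈ -12.728*I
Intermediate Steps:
q = 3 (q = 1*3 = 3)
y = -50 (y = -24 - 26 = -50)
S(I) = 3*I/2 (S(I) = ((I + I)*3)/4 = ((2*I)*3)/4 = (6*I)/4 = 3*I/2)
-S(√(y - 22)) = -3*√(-50 - 22)/2 = -3*√(-72)/2 = -3*6*I*√2/2 = -9*I*√2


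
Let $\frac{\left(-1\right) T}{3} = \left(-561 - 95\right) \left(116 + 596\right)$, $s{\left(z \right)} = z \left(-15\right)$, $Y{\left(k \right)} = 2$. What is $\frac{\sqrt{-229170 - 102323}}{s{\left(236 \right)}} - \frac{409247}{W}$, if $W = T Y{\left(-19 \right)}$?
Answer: $- \frac{409247}{2802432} - \frac{i \sqrt{331493}}{3540} \approx -0.14603 - 0.16264 i$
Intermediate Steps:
$s{\left(z \right)} = - 15 z$
$T = 1401216$ ($T = - 3 \left(-561 - 95\right) \left(116 + 596\right) = - 3 \left(\left(-656\right) 712\right) = \left(-3\right) \left(-467072\right) = 1401216$)
$W = 2802432$ ($W = 1401216 \cdot 2 = 2802432$)
$\frac{\sqrt{-229170 - 102323}}{s{\left(236 \right)}} - \frac{409247}{W} = \frac{\sqrt{-229170 - 102323}}{\left(-15\right) 236} - \frac{409247}{2802432} = \frac{\sqrt{-331493}}{-3540} - \frac{409247}{2802432} = i \sqrt{331493} \left(- \frac{1}{3540}\right) - \frac{409247}{2802432} = - \frac{i \sqrt{331493}}{3540} - \frac{409247}{2802432} = - \frac{409247}{2802432} - \frac{i \sqrt{331493}}{3540}$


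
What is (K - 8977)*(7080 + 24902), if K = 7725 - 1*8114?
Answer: -299543412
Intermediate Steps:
K = -389 (K = 7725 - 8114 = -389)
(K - 8977)*(7080 + 24902) = (-389 - 8977)*(7080 + 24902) = -9366*31982 = -299543412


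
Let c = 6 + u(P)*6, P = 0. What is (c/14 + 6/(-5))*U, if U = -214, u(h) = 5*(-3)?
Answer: 7704/5 ≈ 1540.8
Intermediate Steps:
u(h) = -15
c = -84 (c = 6 - 15*6 = 6 - 90 = -84)
(c/14 + 6/(-5))*U = (-84/14 + 6/(-5))*(-214) = (-84*1/14 + 6*(-⅕))*(-214) = (-6 - 6/5)*(-214) = -36/5*(-214) = 7704/5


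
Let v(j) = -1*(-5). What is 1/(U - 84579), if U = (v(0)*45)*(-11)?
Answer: -1/87054 ≈ -1.1487e-5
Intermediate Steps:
v(j) = 5
U = -2475 (U = (5*45)*(-11) = 225*(-11) = -2475)
1/(U - 84579) = 1/(-2475 - 84579) = 1/(-87054) = -1/87054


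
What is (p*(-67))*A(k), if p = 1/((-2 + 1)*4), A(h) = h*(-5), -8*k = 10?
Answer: 1675/16 ≈ 104.69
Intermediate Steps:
k = -5/4 (k = -1/8*10 = -5/4 ≈ -1.2500)
A(h) = -5*h
p = -1/4 (p = 1/(-1*4) = 1/(-4) = -1/4 ≈ -0.25000)
(p*(-67))*A(k) = (-1/4*(-67))*(-5*(-5/4)) = (67/4)*(25/4) = 1675/16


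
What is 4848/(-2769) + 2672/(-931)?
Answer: -3970752/859313 ≈ -4.6208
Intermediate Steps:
4848/(-2769) + 2672/(-931) = 4848*(-1/2769) + 2672*(-1/931) = -1616/923 - 2672/931 = -3970752/859313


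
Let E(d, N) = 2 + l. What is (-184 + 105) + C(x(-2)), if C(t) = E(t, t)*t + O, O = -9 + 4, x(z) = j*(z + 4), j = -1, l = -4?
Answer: -80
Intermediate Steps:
E(d, N) = -2 (E(d, N) = 2 - 4 = -2)
x(z) = -4 - z (x(z) = -(z + 4) = -(4 + z) = -4 - z)
O = -5
C(t) = -5 - 2*t (C(t) = -2*t - 5 = -5 - 2*t)
(-184 + 105) + C(x(-2)) = (-184 + 105) + (-5 - 2*(-4 - 1*(-2))) = -79 + (-5 - 2*(-4 + 2)) = -79 + (-5 - 2*(-2)) = -79 + (-5 + 4) = -79 - 1 = -80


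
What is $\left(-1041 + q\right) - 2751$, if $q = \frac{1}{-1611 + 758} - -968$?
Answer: $- \frac{2408873}{853} \approx -2824.0$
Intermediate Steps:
$q = \frac{825703}{853}$ ($q = \frac{1}{-853} + 968 = - \frac{1}{853} + 968 = \frac{825703}{853} \approx 968.0$)
$\left(-1041 + q\right) - 2751 = \left(-1041 + \frac{825703}{853}\right) - 2751 = - \frac{62270}{853} - 2751 = - \frac{2408873}{853}$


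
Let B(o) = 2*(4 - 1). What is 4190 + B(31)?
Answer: 4196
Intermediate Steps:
B(o) = 6 (B(o) = 2*3 = 6)
4190 + B(31) = 4190 + 6 = 4196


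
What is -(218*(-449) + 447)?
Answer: 97435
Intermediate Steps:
-(218*(-449) + 447) = -(-97882 + 447) = -1*(-97435) = 97435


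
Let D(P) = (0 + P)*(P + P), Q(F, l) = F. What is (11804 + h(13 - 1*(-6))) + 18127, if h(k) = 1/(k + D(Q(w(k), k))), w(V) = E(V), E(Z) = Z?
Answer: 22178872/741 ≈ 29931.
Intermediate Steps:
w(V) = V
D(P) = 2*P² (D(P) = P*(2*P) = 2*P²)
h(k) = 1/(k + 2*k²)
(11804 + h(13 - 1*(-6))) + 18127 = (11804 + 1/((13 - 1*(-6))*(1 + 2*(13 - 1*(-6))))) + 18127 = (11804 + 1/((13 + 6)*(1 + 2*(13 + 6)))) + 18127 = (11804 + 1/(19*(1 + 2*19))) + 18127 = (11804 + 1/(19*(1 + 38))) + 18127 = (11804 + (1/19)/39) + 18127 = (11804 + (1/19)*(1/39)) + 18127 = (11804 + 1/741) + 18127 = 8746765/741 + 18127 = 22178872/741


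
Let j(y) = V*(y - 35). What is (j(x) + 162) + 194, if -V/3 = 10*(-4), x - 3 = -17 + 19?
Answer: -3244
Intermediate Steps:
x = 5 (x = 3 + (-17 + 19) = 3 + 2 = 5)
V = 120 (V = -30*(-4) = -3*(-40) = 120)
j(y) = -4200 + 120*y (j(y) = 120*(y - 35) = 120*(-35 + y) = -4200 + 120*y)
(j(x) + 162) + 194 = ((-4200 + 120*5) + 162) + 194 = ((-4200 + 600) + 162) + 194 = (-3600 + 162) + 194 = -3438 + 194 = -3244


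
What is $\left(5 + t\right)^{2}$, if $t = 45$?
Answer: $2500$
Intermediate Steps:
$\left(5 + t\right)^{2} = \left(5 + 45\right)^{2} = 50^{2} = 2500$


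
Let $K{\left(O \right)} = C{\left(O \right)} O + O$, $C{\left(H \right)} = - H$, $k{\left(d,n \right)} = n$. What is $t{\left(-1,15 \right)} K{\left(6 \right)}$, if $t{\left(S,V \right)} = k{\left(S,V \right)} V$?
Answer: $-6750$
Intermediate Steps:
$t{\left(S,V \right)} = V^{2}$ ($t{\left(S,V \right)} = V V = V^{2}$)
$K{\left(O \right)} = O - O^{2}$ ($K{\left(O \right)} = - O O + O = - O^{2} + O = O - O^{2}$)
$t{\left(-1,15 \right)} K{\left(6 \right)} = 15^{2} \cdot 6 \left(1 - 6\right) = 225 \cdot 6 \left(1 - 6\right) = 225 \cdot 6 \left(-5\right) = 225 \left(-30\right) = -6750$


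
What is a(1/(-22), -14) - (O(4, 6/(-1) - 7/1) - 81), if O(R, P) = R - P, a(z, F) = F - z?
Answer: 1101/22 ≈ 50.045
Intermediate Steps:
a(1/(-22), -14) - (O(4, 6/(-1) - 7/1) - 81) = (-14 - 1/(-22)) - ((4 - (6/(-1) - 7/1)) - 81) = (-14 - 1*(-1/22)) - ((4 - (6*(-1) - 7*1)) - 81) = (-14 + 1/22) - ((4 - (-6 - 7)) - 81) = -307/22 - ((4 - 1*(-13)) - 81) = -307/22 - ((4 + 13) - 81) = -307/22 - (17 - 81) = -307/22 - 1*(-64) = -307/22 + 64 = 1101/22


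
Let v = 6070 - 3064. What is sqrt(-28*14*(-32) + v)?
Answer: 5*sqrt(622) ≈ 124.70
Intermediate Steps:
v = 3006
sqrt(-28*14*(-32) + v) = sqrt(-28*14*(-32) + 3006) = sqrt(-392*(-32) + 3006) = sqrt(12544 + 3006) = sqrt(15550) = 5*sqrt(622)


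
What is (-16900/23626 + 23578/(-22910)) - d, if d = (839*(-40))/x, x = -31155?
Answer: -2379132533297/843165928365 ≈ -2.8217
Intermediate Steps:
d = 6712/6231 (d = (839*(-40))/(-31155) = -33560*(-1/31155) = 6712/6231 ≈ 1.0772)
(-16900/23626 + 23578/(-22910)) - d = (-16900/23626 + 23578/(-22910)) - 1*6712/6231 = (-16900*1/23626 + 23578*(-1/22910)) - 6712/6231 = (-8450/11813 - 11789/11455) - 6712/6231 = -236058207/135317915 - 6712/6231 = -2379132533297/843165928365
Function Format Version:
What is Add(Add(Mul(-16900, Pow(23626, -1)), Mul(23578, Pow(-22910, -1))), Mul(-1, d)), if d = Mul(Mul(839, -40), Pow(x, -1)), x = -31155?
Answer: Rational(-2379132533297, 843165928365) ≈ -2.8217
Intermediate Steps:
d = Rational(6712, 6231) (d = Mul(Mul(839, -40), Pow(-31155, -1)) = Mul(-33560, Rational(-1, 31155)) = Rational(6712, 6231) ≈ 1.0772)
Add(Add(Mul(-16900, Pow(23626, -1)), Mul(23578, Pow(-22910, -1))), Mul(-1, d)) = Add(Add(Mul(-16900, Pow(23626, -1)), Mul(23578, Pow(-22910, -1))), Mul(-1, Rational(6712, 6231))) = Add(Add(Mul(-16900, Rational(1, 23626)), Mul(23578, Rational(-1, 22910))), Rational(-6712, 6231)) = Add(Add(Rational(-8450, 11813), Rational(-11789, 11455)), Rational(-6712, 6231)) = Add(Rational(-236058207, 135317915), Rational(-6712, 6231)) = Rational(-2379132533297, 843165928365)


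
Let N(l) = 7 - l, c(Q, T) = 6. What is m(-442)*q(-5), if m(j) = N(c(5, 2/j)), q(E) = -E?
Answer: 5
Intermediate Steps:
m(j) = 1 (m(j) = 7 - 1*6 = 7 - 6 = 1)
m(-442)*q(-5) = 1*(-1*(-5)) = 1*5 = 5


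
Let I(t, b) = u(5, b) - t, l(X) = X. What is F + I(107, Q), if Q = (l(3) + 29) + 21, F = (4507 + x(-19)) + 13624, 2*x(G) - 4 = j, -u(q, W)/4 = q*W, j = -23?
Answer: 33909/2 ≈ 16955.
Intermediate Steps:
u(q, W) = -4*W*q (u(q, W) = -4*q*W = -4*W*q)
x(G) = -19/2 (x(G) = 2 + (½)*(-23) = 2 - 23/2 = -19/2)
F = 36243/2 (F = (4507 - 19/2) + 13624 = 8995/2 + 13624 = 36243/2 ≈ 18122.)
Q = 53 (Q = (3 + 29) + 21 = 32 + 21 = 53)
I(t, b) = -t - 20*b (I(t, b) = -4*b*5 - t = -20*b - t = -t - 20*b)
F + I(107, Q) = 36243/2 + (-1*107 - 20*53) = 36243/2 + (-107 - 1060) = 36243/2 - 1167 = 33909/2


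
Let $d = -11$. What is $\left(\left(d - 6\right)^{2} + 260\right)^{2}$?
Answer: $301401$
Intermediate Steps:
$\left(\left(d - 6\right)^{2} + 260\right)^{2} = \left(\left(-11 - 6\right)^{2} + 260\right)^{2} = \left(\left(-17\right)^{2} + 260\right)^{2} = \left(289 + 260\right)^{2} = 549^{2} = 301401$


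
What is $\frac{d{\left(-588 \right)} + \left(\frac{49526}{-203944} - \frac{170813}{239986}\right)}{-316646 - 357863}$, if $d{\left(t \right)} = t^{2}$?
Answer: $- \frac{4230486386251547}{8253242342537764} \approx -0.51258$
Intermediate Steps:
$\frac{d{\left(-588 \right)} + \left(\frac{49526}{-203944} - \frac{170813}{239986}\right)}{-316646 - 357863} = \frac{\left(-588\right)^{2} + \left(\frac{49526}{-203944} - \frac{170813}{239986}\right)}{-316646 - 357863} = \frac{345744 + \left(49526 \left(- \frac{1}{203944}\right) - \frac{170813}{239986}\right)}{-674509} = \left(345744 - \frac{11680458277}{12235926196}\right) \left(- \frac{1}{674509}\right) = \frac{4230486386251547}{12235926196} \left(- \frac{1}{674509}\right) = - \frac{4230486386251547}{8253242342537764}$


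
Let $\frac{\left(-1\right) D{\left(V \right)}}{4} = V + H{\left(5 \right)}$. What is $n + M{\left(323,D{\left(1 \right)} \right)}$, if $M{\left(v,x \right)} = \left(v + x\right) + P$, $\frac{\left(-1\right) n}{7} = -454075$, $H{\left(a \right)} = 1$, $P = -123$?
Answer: $3178717$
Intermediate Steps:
$n = 3178525$ ($n = \left(-7\right) \left(-454075\right) = 3178525$)
$D{\left(V \right)} = -4 - 4 V$ ($D{\left(V \right)} = - 4 \left(V + 1\right) = - 4 \left(1 + V\right) = -4 - 4 V$)
$M{\left(v,x \right)} = -123 + v + x$ ($M{\left(v,x \right)} = \left(v + x\right) - 123 = -123 + v + x$)
$n + M{\left(323,D{\left(1 \right)} \right)} = 3178525 - -192 = 3178525 + 192 = 3178717$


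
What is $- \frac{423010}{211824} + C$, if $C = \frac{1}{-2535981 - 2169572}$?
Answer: $- \frac{995248093177}{498374529336} \approx -1.997$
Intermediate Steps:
$C = - \frac{1}{4705553}$ ($C = \frac{1}{-4705553} = - \frac{1}{4705553} \approx -2.1251 \cdot 10^{-7}$)
$- \frac{423010}{211824} + C = - \frac{423010}{211824} - \frac{1}{4705553} = \left(-423010\right) \frac{1}{211824} - \frac{1}{4705553} = - \frac{211505}{105912} - \frac{1}{4705553} = - \frac{995248093177}{498374529336}$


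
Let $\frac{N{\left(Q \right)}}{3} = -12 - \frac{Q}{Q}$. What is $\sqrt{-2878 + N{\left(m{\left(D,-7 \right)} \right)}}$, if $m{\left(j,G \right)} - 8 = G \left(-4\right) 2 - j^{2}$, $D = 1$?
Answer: $i \sqrt{2917} \approx 54.009 i$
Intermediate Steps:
$m{\left(j,G \right)} = 8 - j^{2} - 8 G$ ($m{\left(j,G \right)} = 8 + \left(G \left(-4\right) 2 - j^{2}\right) = 8 + \left(- 4 G 2 - j^{2}\right) = 8 - \left(j^{2} + 8 G\right) = 8 - j^{2} - 8 G$)
$N{\left(Q \right)} = -39$ ($N{\left(Q \right)} = 3 \left(-12 - \frac{Q}{Q}\right) = 3 \left(-12 - 1\right) = 3 \left(-13\right) = -39$)
$\sqrt{-2878 + N{\left(m{\left(D,-7 \right)} \right)}} = \sqrt{-2878 - 39} = \sqrt{-2917} = i \sqrt{2917}$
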